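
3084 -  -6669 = 9753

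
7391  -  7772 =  - 381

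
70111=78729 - 8618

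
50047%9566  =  2217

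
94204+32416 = 126620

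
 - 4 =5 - 9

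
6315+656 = 6971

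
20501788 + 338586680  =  359088468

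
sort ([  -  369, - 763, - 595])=[ - 763, - 595, - 369]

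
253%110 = 33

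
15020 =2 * 7510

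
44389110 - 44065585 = 323525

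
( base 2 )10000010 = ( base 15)8A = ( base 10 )130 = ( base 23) 5F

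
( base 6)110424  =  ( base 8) 22020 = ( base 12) 5414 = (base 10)9232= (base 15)2b07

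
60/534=10/89 =0.11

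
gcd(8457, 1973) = 1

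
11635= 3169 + 8466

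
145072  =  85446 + 59626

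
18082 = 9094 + 8988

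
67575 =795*85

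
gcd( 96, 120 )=24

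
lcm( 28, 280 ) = 280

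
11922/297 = 40+14/99=40.14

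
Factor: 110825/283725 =341/873=3^(-2)*11^1*31^1*97^(-1)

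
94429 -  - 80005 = 174434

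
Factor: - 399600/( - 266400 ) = 3/2 = 2^( - 1 )*3^1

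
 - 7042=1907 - 8949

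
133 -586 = -453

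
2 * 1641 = 3282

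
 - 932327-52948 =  - 985275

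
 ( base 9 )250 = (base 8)317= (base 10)207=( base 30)6r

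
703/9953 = 19/269  =  0.07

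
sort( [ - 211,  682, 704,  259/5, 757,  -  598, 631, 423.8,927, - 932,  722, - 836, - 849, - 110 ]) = [ - 932,-849, - 836, - 598, -211,-110,  259/5 , 423.8,  631,682,704, 722,757,927] 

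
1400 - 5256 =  - 3856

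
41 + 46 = 87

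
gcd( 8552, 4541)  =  1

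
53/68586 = 53/68586 =0.00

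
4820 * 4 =19280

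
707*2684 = 1897588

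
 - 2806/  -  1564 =1 + 27/34 =1.79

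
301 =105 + 196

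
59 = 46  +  13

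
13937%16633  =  13937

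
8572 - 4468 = 4104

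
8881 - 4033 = 4848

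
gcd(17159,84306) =1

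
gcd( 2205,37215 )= 45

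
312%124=64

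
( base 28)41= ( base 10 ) 113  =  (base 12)95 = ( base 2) 1110001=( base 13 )89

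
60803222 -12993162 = 47810060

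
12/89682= 2/14947 = 0.00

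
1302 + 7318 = 8620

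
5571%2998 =2573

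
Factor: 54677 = 7^1  *73^1*107^1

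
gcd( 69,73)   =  1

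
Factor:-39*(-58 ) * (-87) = -2^1*3^2*13^1*29^2 =- 196794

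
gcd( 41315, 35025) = 5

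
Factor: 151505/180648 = 785/936 = 2^( - 3 )*3^( - 2)*5^1*  13^( - 1) *157^1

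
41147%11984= 5195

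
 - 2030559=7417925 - 9448484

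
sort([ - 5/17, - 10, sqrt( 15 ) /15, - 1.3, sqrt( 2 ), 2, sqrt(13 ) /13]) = [ - 10,  -  1.3,  -  5/17, sqrt( 15) /15, sqrt( 13)/13,sqrt( 2 ), 2] 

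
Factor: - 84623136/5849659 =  - 2^5* 3^1 * 13^1*23^(-1)*419^ (- 1)*607^(-1) * 67807^1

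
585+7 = 592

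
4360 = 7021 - 2661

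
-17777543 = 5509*( -3227 )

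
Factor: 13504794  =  2^1*3^1*2250799^1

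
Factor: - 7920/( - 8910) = 2^3 * 3^ ( - 2 ) = 8/9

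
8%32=8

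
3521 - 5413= - 1892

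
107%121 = 107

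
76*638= 48488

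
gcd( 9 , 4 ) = 1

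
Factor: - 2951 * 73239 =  - 3^1* 13^1 * 227^1 *24413^1=   - 216128289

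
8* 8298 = 66384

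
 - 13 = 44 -57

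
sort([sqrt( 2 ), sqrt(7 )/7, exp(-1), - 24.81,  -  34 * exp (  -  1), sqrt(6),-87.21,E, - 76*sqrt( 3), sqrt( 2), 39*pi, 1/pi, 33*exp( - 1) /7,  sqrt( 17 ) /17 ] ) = [-76*sqrt( 3), - 87.21, - 24.81, - 34*exp ( - 1),sqrt(17)/17, 1/pi, exp( - 1), sqrt( 7) /7,sqrt(2), sqrt(2), 33* exp( - 1)/7,sqrt (6),E, 39* pi ] 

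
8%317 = 8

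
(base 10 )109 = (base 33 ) 3A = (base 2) 1101101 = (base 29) 3M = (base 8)155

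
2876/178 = 16 + 14/89 =16.16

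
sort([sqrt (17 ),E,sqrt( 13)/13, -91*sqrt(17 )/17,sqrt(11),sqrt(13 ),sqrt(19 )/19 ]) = [  -  91 * sqrt (17)/17, sqrt (19 ) /19, sqrt( 13 )/13,E, sqrt( 11 ), sqrt(13) , sqrt( 17)]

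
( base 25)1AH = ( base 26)188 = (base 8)1574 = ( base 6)4044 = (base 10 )892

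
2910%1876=1034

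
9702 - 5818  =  3884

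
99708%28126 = 15330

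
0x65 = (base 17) 5g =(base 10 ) 101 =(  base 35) 2V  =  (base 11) 92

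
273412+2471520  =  2744932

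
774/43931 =774/43931 = 0.02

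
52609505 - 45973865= 6635640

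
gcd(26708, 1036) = 4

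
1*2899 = 2899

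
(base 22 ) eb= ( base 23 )dk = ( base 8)477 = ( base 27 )bm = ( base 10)319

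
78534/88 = 39267/44 = 892.43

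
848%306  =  236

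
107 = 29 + 78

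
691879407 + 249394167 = 941273574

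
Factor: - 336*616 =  -206976=- 2^7*3^1*7^2* 11^1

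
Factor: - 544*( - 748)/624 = 2^3*3^( - 1)*11^1*13^(-1 )*17^2 = 25432/39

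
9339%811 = 418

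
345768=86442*4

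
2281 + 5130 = 7411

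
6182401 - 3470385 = 2712016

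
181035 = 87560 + 93475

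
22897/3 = 7632  +  1/3 = 7632.33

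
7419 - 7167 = 252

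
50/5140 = 5/514   =  0.01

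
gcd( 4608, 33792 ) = 1536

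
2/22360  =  1/11180 =0.00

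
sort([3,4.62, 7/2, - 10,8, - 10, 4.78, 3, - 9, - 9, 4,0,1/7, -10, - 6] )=[ - 10, -10, - 10, - 9, - 9,-6, 0, 1/7,3, 3, 7/2,4,  4.62, 4.78  ,  8]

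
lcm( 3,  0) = 0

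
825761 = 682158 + 143603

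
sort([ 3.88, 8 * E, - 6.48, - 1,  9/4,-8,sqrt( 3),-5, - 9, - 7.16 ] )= [ - 9,- 8,  -  7.16, - 6.48, - 5, - 1 , sqrt (3), 9/4, 3.88, 8 * E] 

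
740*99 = 73260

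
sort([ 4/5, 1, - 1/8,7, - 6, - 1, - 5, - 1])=[  -  6, - 5 ,  -  1,  -  1, - 1/8,4/5, 1, 7]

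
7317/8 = 7317/8 = 914.62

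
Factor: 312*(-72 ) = -2^6*3^3 *13^1 = - 22464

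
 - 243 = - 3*81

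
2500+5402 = 7902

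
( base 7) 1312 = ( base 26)j5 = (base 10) 499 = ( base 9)614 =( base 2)111110011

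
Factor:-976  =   - 2^4*61^1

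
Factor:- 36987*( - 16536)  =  2^3*3^2*13^1*53^1 *12329^1 = 611617032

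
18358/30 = 611 + 14/15 = 611.93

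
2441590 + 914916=3356506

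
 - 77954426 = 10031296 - 87985722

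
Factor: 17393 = 17393^1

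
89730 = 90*997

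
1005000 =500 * 2010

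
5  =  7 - 2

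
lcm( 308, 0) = 0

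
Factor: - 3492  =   - 2^2*3^2 * 97^1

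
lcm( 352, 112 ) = 2464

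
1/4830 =1/4830 =0.00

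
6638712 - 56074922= -49436210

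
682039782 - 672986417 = 9053365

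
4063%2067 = 1996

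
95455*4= 381820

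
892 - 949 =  - 57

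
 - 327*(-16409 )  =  5365743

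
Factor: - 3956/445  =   - 2^2 * 5^( - 1)*23^1*43^1*89^( - 1 ) 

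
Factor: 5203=11^2*43^1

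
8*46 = 368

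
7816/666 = 11 + 245/333 = 11.74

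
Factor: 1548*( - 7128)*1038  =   - 11453441472 = - 2^6*3^7* 11^1*43^1*173^1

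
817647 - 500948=316699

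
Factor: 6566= 2^1*7^2*67^1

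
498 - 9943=  -  9445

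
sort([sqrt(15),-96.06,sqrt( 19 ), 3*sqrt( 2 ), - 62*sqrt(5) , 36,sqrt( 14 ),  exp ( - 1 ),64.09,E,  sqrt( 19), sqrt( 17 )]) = [ - 62 * sqrt(5), - 96.06,exp( - 1 ),E,sqrt( 14), sqrt( 15),sqrt( 17),3*sqrt( 2), sqrt(19), sqrt(19),36, 64.09]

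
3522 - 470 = 3052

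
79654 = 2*39827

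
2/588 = 1/294 = 0.00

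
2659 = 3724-1065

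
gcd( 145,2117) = 29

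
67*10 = 670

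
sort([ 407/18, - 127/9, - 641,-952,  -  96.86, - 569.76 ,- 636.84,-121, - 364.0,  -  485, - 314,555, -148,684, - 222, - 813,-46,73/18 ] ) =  [  -  952, - 813  ,  -  641, - 636.84, - 569.76, - 485, - 364.0,-314,  -  222, - 148, - 121, - 96.86, - 46, - 127/9,73/18,407/18,555,684]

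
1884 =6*314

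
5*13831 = 69155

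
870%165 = 45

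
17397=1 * 17397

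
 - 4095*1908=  - 7813260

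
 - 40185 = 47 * (  -  855 )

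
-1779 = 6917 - 8696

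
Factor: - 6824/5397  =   - 2^3 * 3^(-1 )*7^(-1)*257^( - 1)*853^1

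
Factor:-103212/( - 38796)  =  3^1*47^1*53^(-1 ) = 141/53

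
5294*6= 31764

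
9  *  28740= 258660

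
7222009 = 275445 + 6946564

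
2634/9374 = 1317/4687 = 0.28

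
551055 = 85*6483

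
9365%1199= 972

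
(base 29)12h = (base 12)644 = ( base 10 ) 916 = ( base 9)1227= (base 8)1624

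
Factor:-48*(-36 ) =1728 =2^6  *  3^3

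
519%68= 43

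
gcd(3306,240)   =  6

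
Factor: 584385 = 3^1*5^1*  38959^1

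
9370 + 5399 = 14769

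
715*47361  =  33863115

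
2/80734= 1/40367 = 0.00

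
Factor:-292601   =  - 292601^1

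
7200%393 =126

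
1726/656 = 863/328 = 2.63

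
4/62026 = 2/31013=0.00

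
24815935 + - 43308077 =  - 18492142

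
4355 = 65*67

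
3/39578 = 3/39578= 0.00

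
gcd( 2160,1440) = 720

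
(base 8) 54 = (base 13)35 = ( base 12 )38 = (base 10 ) 44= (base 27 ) 1h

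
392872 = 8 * 49109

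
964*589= 567796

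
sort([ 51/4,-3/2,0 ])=[ - 3/2,0,  51/4 ] 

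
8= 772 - 764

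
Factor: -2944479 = -3^1*981493^1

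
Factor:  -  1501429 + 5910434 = 5^1*43^1*20507^1 = 4409005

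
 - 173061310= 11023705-184085015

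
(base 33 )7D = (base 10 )244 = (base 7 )466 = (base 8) 364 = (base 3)100001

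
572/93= 572/93  =  6.15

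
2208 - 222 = 1986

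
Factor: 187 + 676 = 863^1 = 863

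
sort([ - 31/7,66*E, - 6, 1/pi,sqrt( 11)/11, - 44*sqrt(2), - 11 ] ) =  [ - 44*sqrt(2), - 11,- 6, -31/7,sqrt (11 ) /11,1/pi,66*E]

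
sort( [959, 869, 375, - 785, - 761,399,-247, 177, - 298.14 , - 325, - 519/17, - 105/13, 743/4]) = [ - 785,-761, - 325 ,-298.14,  -  247,-519/17,-105/13, 177, 743/4, 375, 399,869, 959 ] 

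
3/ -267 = -1 + 88/89  =  - 0.01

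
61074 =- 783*(-78) 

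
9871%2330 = 551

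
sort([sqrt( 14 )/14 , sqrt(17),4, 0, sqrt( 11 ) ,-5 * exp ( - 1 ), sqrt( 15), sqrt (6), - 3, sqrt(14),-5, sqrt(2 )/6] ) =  [ - 5,  -  3, - 5 * exp(- 1), 0, sqrt( 2)/6,sqrt(14 ) /14, sqrt( 6), sqrt( 11 ),sqrt( 14 ),sqrt ( 15), 4, sqrt ( 17)] 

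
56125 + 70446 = 126571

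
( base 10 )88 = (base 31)2q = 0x58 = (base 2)1011000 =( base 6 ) 224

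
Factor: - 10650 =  - 2^1*3^1*5^2*71^1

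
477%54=45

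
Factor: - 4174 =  - 2^1*2087^1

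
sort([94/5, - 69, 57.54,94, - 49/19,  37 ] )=[- 69, - 49/19,  94/5, 37,57.54  ,  94 ] 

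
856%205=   36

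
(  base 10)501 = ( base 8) 765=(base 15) 236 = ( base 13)2c7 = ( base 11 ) 416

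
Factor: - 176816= - 2^4*43^1*257^1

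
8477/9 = 8477/9= 941.89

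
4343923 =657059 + 3686864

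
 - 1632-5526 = -7158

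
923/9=102+5/9 =102.56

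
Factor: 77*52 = 4004= 2^2*7^1*11^1*13^1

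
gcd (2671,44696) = 1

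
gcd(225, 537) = 3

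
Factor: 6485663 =53^1*79^1*1549^1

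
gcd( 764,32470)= 382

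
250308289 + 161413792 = 411722081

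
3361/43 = 78+7/43 = 78.16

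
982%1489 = 982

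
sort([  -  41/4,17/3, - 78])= [  -  78, - 41/4,17/3 ]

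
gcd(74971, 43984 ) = 1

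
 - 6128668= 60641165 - 66769833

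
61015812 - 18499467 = 42516345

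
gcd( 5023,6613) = 1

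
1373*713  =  978949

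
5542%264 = 262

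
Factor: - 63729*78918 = - 2^1*3^3*7^1*73^1*97^1 *1879^1 = - 5029365222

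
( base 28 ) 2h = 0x49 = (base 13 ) 58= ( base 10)73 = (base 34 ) 25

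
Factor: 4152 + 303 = 4455 = 3^4*5^1*11^1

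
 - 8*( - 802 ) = 6416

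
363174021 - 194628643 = 168545378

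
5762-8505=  - 2743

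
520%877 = 520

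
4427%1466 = 29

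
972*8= 7776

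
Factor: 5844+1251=7095 = 3^1*5^1*11^1*43^1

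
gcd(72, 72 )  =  72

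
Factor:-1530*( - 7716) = 11805480 = 2^3*3^3*5^1*17^1*643^1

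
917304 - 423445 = 493859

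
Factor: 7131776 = 2^7*55717^1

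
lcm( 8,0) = 0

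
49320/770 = 64+4/77 = 64.05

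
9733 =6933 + 2800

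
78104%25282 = 2258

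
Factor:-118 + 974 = 2^3*107^1 = 856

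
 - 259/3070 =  - 1 + 2811/3070=-0.08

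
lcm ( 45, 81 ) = 405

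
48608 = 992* 49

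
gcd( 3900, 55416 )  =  12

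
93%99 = 93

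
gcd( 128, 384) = 128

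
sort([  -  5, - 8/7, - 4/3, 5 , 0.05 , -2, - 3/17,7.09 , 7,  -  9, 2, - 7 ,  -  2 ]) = [ - 9, - 7, - 5,- 2, -2,  -  4/3,-8/7, - 3/17,0.05, 2,  5,7, 7.09] 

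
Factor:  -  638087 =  - 29^1*22003^1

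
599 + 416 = 1015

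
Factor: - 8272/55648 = -2^( - 1)*11^1*37^(-1 ) = - 11/74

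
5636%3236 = 2400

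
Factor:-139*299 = -41561 = -13^1*23^1*139^1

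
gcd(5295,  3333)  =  3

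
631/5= 631/5  =  126.20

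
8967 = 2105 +6862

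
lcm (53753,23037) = 161259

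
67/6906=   67/6906 = 0.01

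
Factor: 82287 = 3^2*41^1*223^1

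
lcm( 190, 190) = 190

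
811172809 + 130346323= 941519132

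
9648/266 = 36+36/133 = 36.27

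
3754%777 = 646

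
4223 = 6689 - 2466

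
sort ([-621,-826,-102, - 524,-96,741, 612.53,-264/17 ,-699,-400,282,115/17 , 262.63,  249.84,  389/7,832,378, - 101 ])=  [ - 826,  -  699,  -  621, - 524,-400,-102 ,-101, - 96, - 264/17, 115/17, 389/7 , 249.84, 262.63,282, 378,612.53, 741,832]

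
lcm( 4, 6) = 12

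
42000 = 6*7000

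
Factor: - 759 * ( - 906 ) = 687654 = 2^1*3^2* 11^1 * 23^1*151^1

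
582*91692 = 53364744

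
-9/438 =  - 1 + 143/146 = - 0.02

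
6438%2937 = 564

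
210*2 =420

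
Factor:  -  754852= - 2^2*7^1*26959^1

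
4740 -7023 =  - 2283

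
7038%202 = 170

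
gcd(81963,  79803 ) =9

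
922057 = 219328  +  702729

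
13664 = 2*6832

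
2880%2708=172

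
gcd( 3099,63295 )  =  1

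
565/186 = 565/186  =  3.04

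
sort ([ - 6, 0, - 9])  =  [ - 9, - 6,0 ]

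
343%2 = 1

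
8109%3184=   1741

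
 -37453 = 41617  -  79070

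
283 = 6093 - 5810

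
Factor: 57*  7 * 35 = 3^1*5^1*7^2*19^1 = 13965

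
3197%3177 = 20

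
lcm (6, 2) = 6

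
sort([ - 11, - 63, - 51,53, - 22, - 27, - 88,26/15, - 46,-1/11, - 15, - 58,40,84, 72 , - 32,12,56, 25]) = [-88,-63, - 58, - 51, - 46, -32, - 27, - 22, - 15, - 11, - 1/11,26/15 , 12,25,40,53,56, 72,84]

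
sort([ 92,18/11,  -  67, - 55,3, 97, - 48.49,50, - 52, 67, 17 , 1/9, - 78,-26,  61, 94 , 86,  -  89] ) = [ - 89, - 78 , -67, - 55, - 52, - 48.49, - 26,1/9,18/11,3,17,50,61,67,86,92,94, 97]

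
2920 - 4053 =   -  1133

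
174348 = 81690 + 92658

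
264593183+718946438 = 983539621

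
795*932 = 740940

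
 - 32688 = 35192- 67880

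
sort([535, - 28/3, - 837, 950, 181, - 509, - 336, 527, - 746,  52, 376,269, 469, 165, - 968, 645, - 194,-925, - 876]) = [ - 968 , - 925, - 876, - 837, - 746, - 509, -336, - 194 , - 28/3, 52, 165 , 181, 269, 376,469, 527,535, 645,950] 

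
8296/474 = 4148/237 = 17.50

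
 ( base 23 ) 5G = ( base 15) 8B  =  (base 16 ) 83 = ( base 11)10A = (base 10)131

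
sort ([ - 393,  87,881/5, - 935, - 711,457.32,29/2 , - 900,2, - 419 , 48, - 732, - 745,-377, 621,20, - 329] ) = [-935, - 900, - 745 , - 732, - 711, - 419, - 393, - 377 ,-329,  2,29/2 , 20, 48 , 87,  881/5,457.32, 621] 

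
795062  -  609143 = 185919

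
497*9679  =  4810463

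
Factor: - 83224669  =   - 11^1*877^1 * 8627^1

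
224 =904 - 680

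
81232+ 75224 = 156456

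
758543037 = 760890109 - 2347072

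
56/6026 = 28/3013= 0.01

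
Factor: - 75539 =-75539^1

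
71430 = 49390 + 22040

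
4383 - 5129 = -746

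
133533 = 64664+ 68869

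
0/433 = 0 =0.00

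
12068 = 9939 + 2129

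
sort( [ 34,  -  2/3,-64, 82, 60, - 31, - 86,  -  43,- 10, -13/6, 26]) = [ - 86, - 64,-43,  -  31, - 10,- 13/6, - 2/3  ,  26,34, 60, 82 ] 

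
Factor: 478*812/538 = 2^2*7^1*29^1*239^1*269^( - 1) = 194068/269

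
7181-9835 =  - 2654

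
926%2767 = 926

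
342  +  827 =1169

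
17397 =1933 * 9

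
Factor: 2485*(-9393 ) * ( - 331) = 7726071255  =  3^1*5^1*7^1*31^1*71^1*101^1*331^1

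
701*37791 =26491491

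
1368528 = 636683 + 731845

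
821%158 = 31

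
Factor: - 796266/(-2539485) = 88474/282165 = 2^1*3^( - 1)*5^(-1)*13^( - 1)*  31^1* 1427^1*1447^(-1)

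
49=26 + 23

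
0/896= 0 = 0.00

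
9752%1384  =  64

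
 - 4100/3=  - 1367 + 1/3 = -1366.67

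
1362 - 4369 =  - 3007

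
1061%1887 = 1061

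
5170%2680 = 2490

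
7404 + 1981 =9385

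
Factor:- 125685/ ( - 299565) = 133/317 = 7^1*19^1*317^( - 1 )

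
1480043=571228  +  908815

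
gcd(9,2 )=1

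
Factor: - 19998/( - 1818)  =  11^1= 11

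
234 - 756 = -522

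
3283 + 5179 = 8462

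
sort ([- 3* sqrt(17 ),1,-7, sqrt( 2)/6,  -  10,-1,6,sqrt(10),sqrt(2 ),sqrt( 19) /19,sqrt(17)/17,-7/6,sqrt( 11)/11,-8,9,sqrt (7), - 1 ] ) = [-3*sqrt(17) ,-10, - 8, - 7,- 7/6,-1, - 1, sqrt(19)/19, sqrt ( 2)/6,  sqrt( 17)/17,sqrt( 11)/11,1,sqrt(2) , sqrt(7 ), sqrt( 10) , 6, 9]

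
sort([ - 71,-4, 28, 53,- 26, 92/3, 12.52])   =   [ - 71,-26,-4, 12.52,28,92/3, 53]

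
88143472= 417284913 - 329141441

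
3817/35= 3817/35 = 109.06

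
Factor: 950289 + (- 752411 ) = 2^1*98939^1  =  197878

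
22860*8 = 182880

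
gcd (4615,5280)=5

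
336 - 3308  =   - 2972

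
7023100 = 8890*790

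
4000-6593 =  - 2593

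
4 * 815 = 3260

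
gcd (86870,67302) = 2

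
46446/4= 23223/2  =  11611.50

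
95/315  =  19/63 = 0.30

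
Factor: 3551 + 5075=8626 = 2^1 * 19^1 * 227^1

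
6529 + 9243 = 15772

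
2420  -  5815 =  - 3395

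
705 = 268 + 437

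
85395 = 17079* 5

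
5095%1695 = 10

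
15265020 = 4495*3396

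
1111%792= 319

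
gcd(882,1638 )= 126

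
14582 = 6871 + 7711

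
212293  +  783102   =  995395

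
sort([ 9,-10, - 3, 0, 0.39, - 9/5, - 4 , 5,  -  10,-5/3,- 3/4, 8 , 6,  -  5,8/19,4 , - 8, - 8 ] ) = [ - 10 , - 10, - 8,-8,-5 , - 4,-3, -9/5 ,-5/3, - 3/4 , 0, 0.39  ,  8/19, 4,5, 6, 8, 9] 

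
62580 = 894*70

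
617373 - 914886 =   -  297513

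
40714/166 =20357/83 = 245.27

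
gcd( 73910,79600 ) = 10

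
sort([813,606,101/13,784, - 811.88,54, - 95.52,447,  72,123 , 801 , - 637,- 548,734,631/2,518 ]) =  [- 811.88, - 637,-548, - 95.52 , 101/13,54, 72,123,631/2, 447,518,606,734, 784,801, 813] 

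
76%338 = 76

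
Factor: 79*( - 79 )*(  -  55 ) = 343255= 5^1 * 11^1*79^2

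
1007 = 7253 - 6246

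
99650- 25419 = 74231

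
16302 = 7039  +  9263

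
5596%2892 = 2704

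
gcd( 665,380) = 95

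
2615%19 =12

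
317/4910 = 317/4910 = 0.06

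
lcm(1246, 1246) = 1246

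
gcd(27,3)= 3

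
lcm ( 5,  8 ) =40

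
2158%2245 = 2158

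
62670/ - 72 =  - 10445/12  =  -870.42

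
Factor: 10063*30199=303892537= 13^1*23^1*29^1*101^1*347^1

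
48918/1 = 48918=48918.00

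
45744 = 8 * 5718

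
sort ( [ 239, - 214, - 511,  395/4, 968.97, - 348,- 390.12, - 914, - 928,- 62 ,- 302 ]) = [ - 928, - 914, - 511 , - 390.12,-348 , - 302, -214,  -  62,395/4,239 , 968.97 ]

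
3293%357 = 80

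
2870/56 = 205/4 = 51.25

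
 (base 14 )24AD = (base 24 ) B3H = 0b1100100011001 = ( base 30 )745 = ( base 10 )6425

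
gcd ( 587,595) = 1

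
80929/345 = 234+199/345= 234.58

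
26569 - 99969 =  - 73400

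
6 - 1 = 5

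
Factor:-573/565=-3^1 * 5^(  -  1 )*113^( - 1) * 191^1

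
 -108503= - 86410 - 22093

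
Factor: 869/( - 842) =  - 2^(-1)*11^1*79^1*421^(-1 ) 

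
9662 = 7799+1863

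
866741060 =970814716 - 104073656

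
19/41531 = 19/41531 = 0.00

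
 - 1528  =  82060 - 83588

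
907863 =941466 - 33603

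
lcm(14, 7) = 14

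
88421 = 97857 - 9436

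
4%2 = 0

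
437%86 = 7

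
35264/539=65 + 229/539 = 65.42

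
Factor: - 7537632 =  - 2^5*3^1* 78517^1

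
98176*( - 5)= - 490880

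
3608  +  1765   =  5373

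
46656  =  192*243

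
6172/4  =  1543 = 1543.00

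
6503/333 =6503/333 = 19.53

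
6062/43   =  140+42/43 = 140.98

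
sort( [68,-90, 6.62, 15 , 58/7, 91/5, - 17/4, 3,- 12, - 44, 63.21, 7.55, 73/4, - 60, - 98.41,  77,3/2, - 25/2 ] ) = [ -98.41, - 90, - 60, - 44,  -  25/2, - 12 , - 17/4,3/2,3, 6.62,7.55, 58/7,15 , 91/5, 73/4, 63.21,68, 77 ] 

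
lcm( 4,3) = 12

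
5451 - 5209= 242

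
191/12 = 191/12 = 15.92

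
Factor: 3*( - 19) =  - 57= -  3^1*19^1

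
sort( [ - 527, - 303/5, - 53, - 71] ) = [ - 527,  -  71, - 303/5, - 53] 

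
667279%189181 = 99736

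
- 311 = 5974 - 6285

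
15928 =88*181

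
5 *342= 1710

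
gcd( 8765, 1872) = 1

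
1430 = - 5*(  -  286)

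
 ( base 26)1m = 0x30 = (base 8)60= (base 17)2E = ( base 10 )48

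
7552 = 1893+5659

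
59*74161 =4375499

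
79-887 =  - 808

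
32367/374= 32367/374  =  86.54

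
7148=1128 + 6020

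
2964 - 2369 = 595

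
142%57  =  28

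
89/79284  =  89/79284 =0.00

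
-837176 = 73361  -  910537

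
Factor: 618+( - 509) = 109= 109^1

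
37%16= 5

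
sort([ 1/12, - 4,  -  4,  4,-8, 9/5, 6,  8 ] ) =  [-8,-4, - 4, 1/12,  9/5 , 4,6,  8] 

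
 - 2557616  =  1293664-3851280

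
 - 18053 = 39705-57758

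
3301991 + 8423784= 11725775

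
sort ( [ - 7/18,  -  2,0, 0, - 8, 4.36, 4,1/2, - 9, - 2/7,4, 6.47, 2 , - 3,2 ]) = [ - 9, - 8,-3, - 2, - 7/18, - 2/7,0,0, 1/2, 2,2,  4,4 , 4.36,6.47]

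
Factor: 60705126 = 2^1*3^4*61^1*6143^1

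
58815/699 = 19605/233 =84.14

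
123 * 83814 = 10309122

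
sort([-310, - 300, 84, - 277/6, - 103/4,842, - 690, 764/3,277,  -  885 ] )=[  -  885, -690, - 310, - 300,-277/6,-103/4,84,764/3, 277, 842]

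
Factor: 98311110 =2^1 *3^1*5^1*59^1*67^1* 829^1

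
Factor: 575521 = 701^1 * 821^1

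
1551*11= 17061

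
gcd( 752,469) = 1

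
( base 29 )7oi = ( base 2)1100111001001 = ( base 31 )6QT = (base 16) 19c9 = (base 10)6601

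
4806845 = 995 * 4831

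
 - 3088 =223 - 3311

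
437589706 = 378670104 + 58919602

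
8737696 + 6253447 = 14991143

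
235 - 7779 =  - 7544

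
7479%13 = 4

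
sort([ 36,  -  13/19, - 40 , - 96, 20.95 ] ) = [-96, -40, - 13/19, 20.95,  36 ] 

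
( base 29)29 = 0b1000011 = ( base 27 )2D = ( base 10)67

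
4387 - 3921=466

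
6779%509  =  162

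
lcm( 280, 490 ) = 1960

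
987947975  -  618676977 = 369270998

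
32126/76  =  16063/38 = 422.71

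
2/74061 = 2/74061 = 0.00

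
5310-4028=1282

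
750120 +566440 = 1316560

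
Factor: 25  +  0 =5^2 = 25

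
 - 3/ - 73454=3/73454 =0.00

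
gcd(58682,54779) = 1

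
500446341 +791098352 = 1291544693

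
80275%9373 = 5291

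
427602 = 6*71267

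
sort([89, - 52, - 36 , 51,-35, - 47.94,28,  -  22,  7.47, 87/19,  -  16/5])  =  [ - 52, - 47.94, - 36, - 35, - 22, - 16/5, 87/19, 7.47 , 28, 51,89]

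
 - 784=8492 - 9276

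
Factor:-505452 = - 2^2*3^1*73^1*577^1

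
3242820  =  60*54047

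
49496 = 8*6187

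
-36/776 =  - 1 + 185/194  =  -  0.05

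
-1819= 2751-4570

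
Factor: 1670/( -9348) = - 2^( - 1)* 3^ ( - 1) * 5^1*19^ ( - 1 ) * 41^( - 1)*167^1 = -835/4674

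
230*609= 140070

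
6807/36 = 189 + 1/12 =189.08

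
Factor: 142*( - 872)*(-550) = 68103200 = 2^5 * 5^2*11^1*71^1*109^1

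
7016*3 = 21048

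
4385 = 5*877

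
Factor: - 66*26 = - 2^2* 3^1*11^1*13^1=- 1716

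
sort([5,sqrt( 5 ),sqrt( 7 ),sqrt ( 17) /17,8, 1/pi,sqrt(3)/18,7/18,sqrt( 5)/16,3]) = [sqrt (3 ) /18,sqrt( 5)/16,sqrt( 17)/17,1/pi, 7/18, sqrt(5),  sqrt(7),3,5 , 8] 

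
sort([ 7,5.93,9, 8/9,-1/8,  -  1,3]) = [ - 1, - 1/8, 8/9,3, 5.93, 7,9] 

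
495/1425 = 33/95=0.35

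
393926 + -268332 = 125594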